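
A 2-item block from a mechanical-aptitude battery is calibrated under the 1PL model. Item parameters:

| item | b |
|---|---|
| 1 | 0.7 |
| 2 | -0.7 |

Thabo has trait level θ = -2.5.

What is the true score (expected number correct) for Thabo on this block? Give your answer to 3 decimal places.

P(θ) = 1 / (1 + exp(−(θ − b)))
P_1 = 1/(1+e^{3.2000}) = 0.0392
P_2 = 1/(1+e^{1.8000}) = 0.1419
E[score] = 0.0392 + 0.1419 = 0.1810

0.181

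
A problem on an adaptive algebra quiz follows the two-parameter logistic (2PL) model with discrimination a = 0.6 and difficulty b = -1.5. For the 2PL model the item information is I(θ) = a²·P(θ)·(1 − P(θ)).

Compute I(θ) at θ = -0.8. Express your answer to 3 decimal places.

P = 1/(1+e^{-0.4200}) = 0.6035
P(1−P) = 0.6035 × 0.3965 = 0.2393
I = a² × P(1−P) = 0.6² × 0.2393 = 0.08614

0.086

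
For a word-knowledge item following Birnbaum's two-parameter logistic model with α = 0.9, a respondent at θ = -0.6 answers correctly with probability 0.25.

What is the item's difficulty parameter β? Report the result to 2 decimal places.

0.62

P(θ) = 1 / (1 + exp(−α(θ − β)))
logit(0.25) = ln(0.25/0.75) = -1.0986
β = θ − logit/(α) = -0.6 − (-1.0986)/0.9000 = 0.6207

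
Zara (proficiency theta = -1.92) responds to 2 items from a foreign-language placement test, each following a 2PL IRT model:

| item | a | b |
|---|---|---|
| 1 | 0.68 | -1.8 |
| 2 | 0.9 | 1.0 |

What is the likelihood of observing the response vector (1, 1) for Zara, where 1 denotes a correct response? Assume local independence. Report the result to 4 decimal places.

0.0323

P(theta) = 1 / (1 + exp(−a(theta − b)))
P_1 = 1/(1+e^{0.0816}) = 0.4796
P_2 = 1/(1+e^{2.6280}) = 0.0674
L = P_1 × P_2 = 0.4796 × 0.0674 = 0.03231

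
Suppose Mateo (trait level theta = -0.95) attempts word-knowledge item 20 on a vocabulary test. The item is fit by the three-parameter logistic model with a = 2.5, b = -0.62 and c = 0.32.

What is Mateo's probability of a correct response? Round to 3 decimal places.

P(theta) = c + (1 − c) · 1 / (1 + exp(−a(theta − b)))
Exponent: 2.5 × (-0.95 − (-0.62)) = -0.8250
1/(1 + e^{0.8250}) = 0.3047
P = 0.32 + 0.68 × 0.3047 = 0.5272

0.527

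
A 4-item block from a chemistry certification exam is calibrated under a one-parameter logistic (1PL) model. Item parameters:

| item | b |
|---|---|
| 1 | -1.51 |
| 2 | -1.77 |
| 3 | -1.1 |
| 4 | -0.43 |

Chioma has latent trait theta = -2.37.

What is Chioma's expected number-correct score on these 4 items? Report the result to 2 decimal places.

P(theta) = 1 / (1 + exp(−(theta − b)))
P_1 = 1/(1+e^{0.8600}) = 0.2973
P_2 = 1/(1+e^{0.6000}) = 0.3543
P_3 = 1/(1+e^{1.2700}) = 0.2193
P_4 = 1/(1+e^{1.9400}) = 0.1256
E[score] = 0.2973 + 0.3543 + 0.2193 + 0.1256 = 0.9966

1.00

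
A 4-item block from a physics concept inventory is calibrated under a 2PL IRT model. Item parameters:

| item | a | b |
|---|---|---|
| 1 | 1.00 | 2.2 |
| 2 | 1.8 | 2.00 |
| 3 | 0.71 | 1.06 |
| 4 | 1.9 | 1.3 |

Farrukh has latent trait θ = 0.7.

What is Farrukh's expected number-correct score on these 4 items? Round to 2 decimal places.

P(θ) = 1 / (1 + exp(−a(θ − b)))
P_1 = 1/(1+e^{1.5000}) = 0.1824
P_2 = 1/(1+e^{2.3400}) = 0.0879
P_3 = 1/(1+e^{0.2556}) = 0.4364
P_4 = 1/(1+e^{1.1400}) = 0.2423
E[score] = 0.1824 + 0.0879 + 0.4364 + 0.2423 = 0.9491

0.95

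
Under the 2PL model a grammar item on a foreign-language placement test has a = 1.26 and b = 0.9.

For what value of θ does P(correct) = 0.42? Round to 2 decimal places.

P(θ) = 1 / (1 + exp(−a(θ − b)))
logit = ln(0.4200/0.5800) = -0.3228
θ = b + logit/(a) = 0.9 + (-0.3228)/1.2600 = 0.6438

0.64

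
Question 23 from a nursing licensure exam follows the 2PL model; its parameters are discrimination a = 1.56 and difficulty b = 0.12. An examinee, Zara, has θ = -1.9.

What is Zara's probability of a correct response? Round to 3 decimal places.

P(θ) = 1 / (1 + exp(−a(θ − b)))
Exponent: 1.56 × (-1.9 − 0.12) = -3.1512
1/(1 + e^{3.1512}) = 0.0410

0.041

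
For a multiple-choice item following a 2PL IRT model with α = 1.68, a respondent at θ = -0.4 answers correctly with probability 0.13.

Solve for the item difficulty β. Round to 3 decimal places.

0.732

P(θ) = 1 / (1 + exp(−α(θ − β)))
logit(0.13) = ln(0.13/0.87) = -1.9010
β = θ − logit/(α) = -0.4 − (-1.9010)/1.6800 = 0.7315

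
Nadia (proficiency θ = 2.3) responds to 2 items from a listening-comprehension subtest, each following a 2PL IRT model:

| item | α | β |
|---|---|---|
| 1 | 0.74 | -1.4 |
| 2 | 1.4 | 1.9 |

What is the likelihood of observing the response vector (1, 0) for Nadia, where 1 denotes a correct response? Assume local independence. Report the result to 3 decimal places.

0.341

P(θ) = 1 / (1 + exp(−α(θ − β)))
P_1 = 1/(1+e^{-2.7380}) = 0.9392
P_2 = 1/(1+e^{-0.5600}) = 0.6365
L = P_1 × (1−P_2) = 0.9392 × 0.3635 = 0.34146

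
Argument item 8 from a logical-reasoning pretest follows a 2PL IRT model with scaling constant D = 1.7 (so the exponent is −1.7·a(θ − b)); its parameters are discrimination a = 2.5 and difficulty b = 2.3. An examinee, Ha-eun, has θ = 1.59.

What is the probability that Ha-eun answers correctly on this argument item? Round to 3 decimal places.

0.047

P(θ) = 1 / (1 + exp(−D·a(θ − b)))
Exponent: 1.7 × 2.5 × (1.59 − 2.3) = -3.0175
1/(1 + e^{3.0175}) = 0.0466
P = 0.0466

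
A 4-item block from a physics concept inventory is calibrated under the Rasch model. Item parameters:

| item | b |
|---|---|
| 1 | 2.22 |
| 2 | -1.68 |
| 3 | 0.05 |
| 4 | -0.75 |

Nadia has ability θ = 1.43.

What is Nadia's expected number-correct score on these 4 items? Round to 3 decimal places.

P(θ) = 1 / (1 + exp(−(θ − b)))
P_1 = 1/(1+e^{0.7900}) = 0.3122
P_2 = 1/(1+e^{-3.1100}) = 0.9573
P_3 = 1/(1+e^{-1.3800}) = 0.7990
P_4 = 1/(1+e^{-2.1800}) = 0.8984
E[score] = 0.3122 + 0.9573 + 0.7990 + 0.8984 = 2.9669

2.967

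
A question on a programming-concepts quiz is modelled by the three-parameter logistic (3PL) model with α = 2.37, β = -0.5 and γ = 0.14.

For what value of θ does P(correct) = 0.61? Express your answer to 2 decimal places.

P(θ) = γ + (1 − γ) · 1 / (1 + exp(−α(θ − β)))
Remove guessing floor: (0.61 − 0.14)/(1 − 0.14) = 0.5465
logit = ln(0.5465/0.4535) = 0.1866
θ = β + logit/(α) = -0.5 + 0.1866/2.3700 = -0.4213

-0.42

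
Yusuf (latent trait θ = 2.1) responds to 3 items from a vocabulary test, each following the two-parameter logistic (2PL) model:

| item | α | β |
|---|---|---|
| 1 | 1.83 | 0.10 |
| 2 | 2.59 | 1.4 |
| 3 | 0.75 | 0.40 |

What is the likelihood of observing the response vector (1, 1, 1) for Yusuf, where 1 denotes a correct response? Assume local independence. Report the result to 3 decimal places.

P(θ) = 1 / (1 + exp(−α(θ − β)))
P_1 = 1/(1+e^{-3.6600}) = 0.9749
P_2 = 1/(1+e^{-1.8130}) = 0.8597
P_3 = 1/(1+e^{-1.2750}) = 0.7816
L = P_1 × P_2 × P_3 = 0.9749 × 0.8597 × 0.7816 = 0.65510

0.655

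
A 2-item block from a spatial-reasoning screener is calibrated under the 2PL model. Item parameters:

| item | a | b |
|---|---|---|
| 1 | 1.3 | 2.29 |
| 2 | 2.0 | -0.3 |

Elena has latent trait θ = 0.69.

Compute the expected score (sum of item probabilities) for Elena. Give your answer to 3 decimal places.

0.990

P(θ) = 1 / (1 + exp(−a(θ − b)))
P_1 = 1/(1+e^{2.0800}) = 0.1111
P_2 = 1/(1+e^{-1.9800}) = 0.8787
E[score] = 0.1111 + 0.8787 = 0.9897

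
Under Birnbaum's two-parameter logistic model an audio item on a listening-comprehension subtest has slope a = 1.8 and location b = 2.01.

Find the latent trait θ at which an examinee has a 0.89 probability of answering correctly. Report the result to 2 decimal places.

P(θ) = 1 / (1 + exp(−a(θ − b)))
logit = ln(0.8900/0.1100) = 2.0907
θ = b + logit/(a) = 2.01 + 2.0907/1.8000 = 3.1715

3.17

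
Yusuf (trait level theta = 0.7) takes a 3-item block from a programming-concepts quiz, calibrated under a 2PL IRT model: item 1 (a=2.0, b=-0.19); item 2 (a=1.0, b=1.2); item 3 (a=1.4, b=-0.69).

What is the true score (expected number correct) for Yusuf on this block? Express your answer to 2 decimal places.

P(theta) = 1 / (1 + exp(−a(theta − b)))
P_1 = 1/(1+e^{-1.7800}) = 0.8557
P_2 = 1/(1+e^{0.5000}) = 0.3775
P_3 = 1/(1+e^{-1.9460}) = 0.8750
E[score] = 0.8557 + 0.3775 + 0.8750 = 2.1082

2.11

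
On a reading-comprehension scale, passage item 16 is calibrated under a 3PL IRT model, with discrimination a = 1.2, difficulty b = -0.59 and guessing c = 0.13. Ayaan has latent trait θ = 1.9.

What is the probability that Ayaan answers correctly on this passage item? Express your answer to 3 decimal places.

0.958

P(θ) = c + (1 − c) · 1 / (1 + exp(−a(θ − b)))
Exponent: 1.2 × (1.9 − (-0.59)) = 2.9880
1/(1 + e^{-2.9880}) = 0.9520
P = 0.13 + 0.87 × 0.9520 = 0.9583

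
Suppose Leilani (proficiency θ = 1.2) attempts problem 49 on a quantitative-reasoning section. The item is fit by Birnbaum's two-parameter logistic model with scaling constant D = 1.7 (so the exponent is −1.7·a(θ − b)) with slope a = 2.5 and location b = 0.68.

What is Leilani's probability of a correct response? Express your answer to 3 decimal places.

P(θ) = 1 / (1 + exp(−D·a(θ − b)))
Exponent: 1.7 × 2.5 × (1.2 − 0.68) = 2.2100
1/(1 + e^{-2.2100}) = 0.9011
P = 0.9011

0.901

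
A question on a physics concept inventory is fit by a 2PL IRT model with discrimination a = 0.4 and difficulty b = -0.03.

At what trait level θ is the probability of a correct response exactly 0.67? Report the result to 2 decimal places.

P(θ) = 1 / (1 + exp(−a(θ − b)))
logit = ln(0.6700/0.3300) = 0.7082
θ = b + logit/(a) = -0.03 + 0.7082/0.4000 = 1.7405

1.74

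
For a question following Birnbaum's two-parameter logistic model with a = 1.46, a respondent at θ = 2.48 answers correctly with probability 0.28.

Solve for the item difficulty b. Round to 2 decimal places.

P(θ) = 1 / (1 + exp(−a(θ − b)))
logit(0.28) = ln(0.28/0.72) = -0.9445
b = θ − logit/(a) = 2.48 − (-0.9445)/1.4600 = 3.1269

3.13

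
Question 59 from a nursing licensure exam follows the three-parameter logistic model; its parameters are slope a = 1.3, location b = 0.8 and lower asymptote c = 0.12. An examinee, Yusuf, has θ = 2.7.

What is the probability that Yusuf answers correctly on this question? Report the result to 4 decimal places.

0.9314

P(θ) = c + (1 − c) · 1 / (1 + exp(−a(θ − b)))
Exponent: 1.3 × (2.7 − 0.8) = 2.4700
1/(1 + e^{-2.4700}) = 0.9220
P = 0.12 + 0.88 × 0.9220 = 0.9314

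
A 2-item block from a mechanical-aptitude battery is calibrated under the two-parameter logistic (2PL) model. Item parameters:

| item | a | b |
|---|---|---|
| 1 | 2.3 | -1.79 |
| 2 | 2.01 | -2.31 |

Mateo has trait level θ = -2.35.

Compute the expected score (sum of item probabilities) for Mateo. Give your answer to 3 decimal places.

0.696

P(θ) = 1 / (1 + exp(−a(θ − b)))
P_1 = 1/(1+e^{1.2880}) = 0.2162
P_2 = 1/(1+e^{0.0804}) = 0.4799
E[score] = 0.2162 + 0.4799 = 0.6961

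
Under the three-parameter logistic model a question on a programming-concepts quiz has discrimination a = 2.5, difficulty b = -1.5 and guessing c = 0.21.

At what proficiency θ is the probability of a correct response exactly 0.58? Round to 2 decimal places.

-1.55

P(θ) = c + (1 − c) · 1 / (1 + exp(−a(θ − b)))
Remove guessing floor: (0.58 − 0.21)/(1 − 0.21) = 0.4684
logit = ln(0.4684/0.5316) = -0.1268
θ = b + logit/(a) = -1.5 + (-0.1268)/2.5000 = -1.5507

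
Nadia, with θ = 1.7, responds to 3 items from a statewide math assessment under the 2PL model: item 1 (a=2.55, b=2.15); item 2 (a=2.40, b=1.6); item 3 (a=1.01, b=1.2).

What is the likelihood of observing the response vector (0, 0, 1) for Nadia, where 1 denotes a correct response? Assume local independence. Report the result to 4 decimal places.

0.2084

P(θ) = 1 / (1 + exp(−a(θ − b)))
P_1 = 1/(1+e^{1.1475}) = 0.2409
P_2 = 1/(1+e^{-0.2400}) = 0.5597
P_3 = 1/(1+e^{-0.5050}) = 0.6236
L = (1−P_1) × (1−P_2) × P_3 = 0.7591 × 0.4403 × 0.6236 = 0.20842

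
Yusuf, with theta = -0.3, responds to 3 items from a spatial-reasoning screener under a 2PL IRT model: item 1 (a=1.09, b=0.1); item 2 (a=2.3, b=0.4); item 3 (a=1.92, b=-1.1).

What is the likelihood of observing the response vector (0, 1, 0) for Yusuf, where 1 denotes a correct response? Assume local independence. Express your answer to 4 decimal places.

P(theta) = 1 / (1 + exp(−a(theta − b)))
P_1 = 1/(1+e^{0.4360}) = 0.3927
P_2 = 1/(1+e^{1.6100}) = 0.1666
P_3 = 1/(1+e^{-1.5360}) = 0.8229
L = (1−P_1) × P_2 × (1−P_3) = 0.6073 × 0.1666 × 0.1771 = 0.01792

0.0179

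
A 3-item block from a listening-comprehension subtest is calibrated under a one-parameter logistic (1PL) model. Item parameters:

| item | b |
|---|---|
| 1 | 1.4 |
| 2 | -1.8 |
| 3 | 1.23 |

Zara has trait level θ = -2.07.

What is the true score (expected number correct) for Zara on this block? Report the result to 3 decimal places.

0.499

P(θ) = 1 / (1 + exp(−(θ − b)))
P_1 = 1/(1+e^{3.4700}) = 0.0302
P_2 = 1/(1+e^{0.2700}) = 0.4329
P_3 = 1/(1+e^{3.3000}) = 0.0356
E[score] = 0.0302 + 0.4329 + 0.0356 = 0.4987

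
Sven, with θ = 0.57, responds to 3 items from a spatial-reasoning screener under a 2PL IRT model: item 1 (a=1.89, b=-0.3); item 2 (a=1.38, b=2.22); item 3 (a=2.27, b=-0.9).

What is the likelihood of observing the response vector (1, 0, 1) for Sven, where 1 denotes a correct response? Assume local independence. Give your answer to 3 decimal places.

0.734

P(θ) = 1 / (1 + exp(−a(θ − b)))
P_1 = 1/(1+e^{-1.6443}) = 0.8381
P_2 = 1/(1+e^{2.2770}) = 0.0930
P_3 = 1/(1+e^{-3.3369}) = 0.9657
L = P_1 × (1−P_2) × P_3 = 0.8381 × 0.9070 × 0.9657 = 0.73404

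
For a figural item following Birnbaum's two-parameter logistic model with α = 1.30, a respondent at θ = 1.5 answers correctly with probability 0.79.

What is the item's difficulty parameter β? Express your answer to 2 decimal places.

P(θ) = 1 / (1 + exp(−α(θ − β)))
logit(0.79) = ln(0.79/0.21) = 1.3249
β = θ − logit/(α) = 1.5 − 1.3249/1.3000 = 0.4808

0.48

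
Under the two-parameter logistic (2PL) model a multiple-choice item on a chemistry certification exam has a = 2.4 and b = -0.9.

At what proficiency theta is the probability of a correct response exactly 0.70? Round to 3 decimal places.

P(theta) = 1 / (1 + exp(−a(theta − b)))
logit = ln(0.7000/0.3000) = 0.8473
theta = b + logit/(a) = -0.9 + 0.8473/2.4000 = -0.5470

-0.547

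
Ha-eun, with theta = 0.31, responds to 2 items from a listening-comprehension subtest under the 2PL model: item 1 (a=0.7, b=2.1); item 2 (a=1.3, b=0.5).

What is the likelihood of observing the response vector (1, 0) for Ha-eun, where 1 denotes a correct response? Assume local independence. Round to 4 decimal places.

P(theta) = 1 / (1 + exp(−a(theta − b)))
P_1 = 1/(1+e^{1.2530}) = 0.2222
P_2 = 1/(1+e^{0.2470}) = 0.4386
L = P_1 × (1−P_2) = 0.2222 × 0.5614 = 0.12474

0.1247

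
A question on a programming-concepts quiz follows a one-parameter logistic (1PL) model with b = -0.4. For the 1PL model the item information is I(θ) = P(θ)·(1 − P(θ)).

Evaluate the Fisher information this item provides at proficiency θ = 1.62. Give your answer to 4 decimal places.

0.1034

P = 1/(1+e^{-2.0200}) = 0.8829
P(1−P) = 0.8829 × 0.1171 = 0.1034
I = P(1−P) = 0.10340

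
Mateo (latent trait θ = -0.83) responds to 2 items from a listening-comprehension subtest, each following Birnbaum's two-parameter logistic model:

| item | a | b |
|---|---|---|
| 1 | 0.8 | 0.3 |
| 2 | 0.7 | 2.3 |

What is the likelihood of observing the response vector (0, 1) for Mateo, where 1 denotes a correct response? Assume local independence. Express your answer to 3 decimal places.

0.072

P(θ) = 1 / (1 + exp(−a(θ − b)))
P_1 = 1/(1+e^{0.9040}) = 0.2882
P_2 = 1/(1+e^{2.1910}) = 0.1006
L = (1−P_1) × P_2 = 0.7118 × 0.1006 = 0.07158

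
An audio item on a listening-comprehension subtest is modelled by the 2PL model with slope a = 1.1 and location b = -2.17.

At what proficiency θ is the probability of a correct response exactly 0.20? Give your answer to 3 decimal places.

P(θ) = 1 / (1 + exp(−a(θ − b)))
logit = ln(0.2000/0.8000) = -1.3863
θ = b + logit/(a) = -2.17 + (-1.3863)/1.1000 = -3.4303

-3.430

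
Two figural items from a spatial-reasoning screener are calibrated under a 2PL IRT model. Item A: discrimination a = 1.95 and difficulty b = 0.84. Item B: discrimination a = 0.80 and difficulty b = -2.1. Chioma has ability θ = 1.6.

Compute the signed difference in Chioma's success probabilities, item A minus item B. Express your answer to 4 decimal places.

P(θ) = 1 / (1 + exp(−a(θ − b)))
P_A = 0.8149
P_B = 0.9507
P_A − P_B = -0.1359

-0.1359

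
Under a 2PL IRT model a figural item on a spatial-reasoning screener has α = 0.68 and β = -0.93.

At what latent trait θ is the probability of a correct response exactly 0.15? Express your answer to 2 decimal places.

P(θ) = 1 / (1 + exp(−α(θ − β)))
logit = ln(0.1500/0.8500) = -1.7346
θ = β + logit/(α) = -0.93 + (-1.7346)/0.6800 = -3.4809

-3.48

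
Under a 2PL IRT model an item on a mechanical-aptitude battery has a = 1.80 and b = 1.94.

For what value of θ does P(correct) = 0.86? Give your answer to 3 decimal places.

P(θ) = 1 / (1 + exp(−a(θ − b)))
logit = ln(0.8600/0.1400) = 1.8153
θ = b + logit/(a) = 1.94 + 1.8153/1.8000 = 2.9485

2.948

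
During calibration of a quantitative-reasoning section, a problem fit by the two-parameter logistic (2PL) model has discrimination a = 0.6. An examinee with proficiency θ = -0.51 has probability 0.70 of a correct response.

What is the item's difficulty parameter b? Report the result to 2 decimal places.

P(θ) = 1 / (1 + exp(−a(θ − b)))
logit(0.70) = ln(0.70/0.30) = 0.8473
b = θ − logit/(a) = -0.51 − 0.8473/0.6000 = -1.9222

-1.92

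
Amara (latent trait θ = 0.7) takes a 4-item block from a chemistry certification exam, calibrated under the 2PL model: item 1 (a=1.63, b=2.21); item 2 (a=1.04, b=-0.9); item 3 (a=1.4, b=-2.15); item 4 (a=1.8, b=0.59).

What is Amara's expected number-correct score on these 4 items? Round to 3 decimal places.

P(θ) = 1 / (1 + exp(−a(θ − b)))
P_1 = 1/(1+e^{2.4613}) = 0.0786
P_2 = 1/(1+e^{-1.6640}) = 0.8408
P_3 = 1/(1+e^{-3.9900}) = 0.9818
P_4 = 1/(1+e^{-0.1980}) = 0.5493
E[score] = 0.0786 + 0.8408 + 0.9818 + 0.5493 = 2.4506

2.451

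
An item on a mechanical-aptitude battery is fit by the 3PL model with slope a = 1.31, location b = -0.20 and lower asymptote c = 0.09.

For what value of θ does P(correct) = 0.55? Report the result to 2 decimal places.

P(θ) = c + (1 − c) · 1 / (1 + exp(−a(θ − b)))
Remove guessing floor: (0.55 − 0.09)/(1 − 0.09) = 0.5055
logit = ln(0.5055/0.4945) = 0.0220
θ = b + logit/(a) = -0.20 + 0.0220/1.3100 = -0.1832

-0.18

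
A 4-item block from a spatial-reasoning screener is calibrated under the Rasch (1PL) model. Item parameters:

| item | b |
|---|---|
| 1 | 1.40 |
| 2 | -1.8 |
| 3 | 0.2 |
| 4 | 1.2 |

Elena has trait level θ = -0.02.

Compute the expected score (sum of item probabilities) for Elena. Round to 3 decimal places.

P(θ) = 1 / (1 + exp(−(θ − b)))
P_1 = 1/(1+e^{1.4200}) = 0.1947
P_2 = 1/(1+e^{-1.7800}) = 0.8557
P_3 = 1/(1+e^{0.2200}) = 0.4452
P_4 = 1/(1+e^{1.2200}) = 0.2279
E[score] = 0.1947 + 0.8557 + 0.4452 + 0.2279 = 1.7235

1.724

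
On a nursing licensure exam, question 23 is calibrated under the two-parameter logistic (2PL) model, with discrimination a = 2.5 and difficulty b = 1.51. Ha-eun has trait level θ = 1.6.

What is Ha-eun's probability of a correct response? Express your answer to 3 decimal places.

P(θ) = 1 / (1 + exp(−a(θ − b)))
Exponent: 2.5 × (1.6 − 1.51) = 0.2250
1/(1 + e^{-0.2250}) = 0.5560

0.556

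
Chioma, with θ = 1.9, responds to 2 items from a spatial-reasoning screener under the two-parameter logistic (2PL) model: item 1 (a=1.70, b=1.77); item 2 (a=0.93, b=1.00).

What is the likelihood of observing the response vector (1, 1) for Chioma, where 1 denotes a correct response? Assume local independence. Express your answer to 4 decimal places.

P(θ) = 1 / (1 + exp(−a(θ − b)))
P_1 = 1/(1+e^{-0.2210}) = 0.5550
P_2 = 1/(1+e^{-0.8370}) = 0.6978
L = P_1 × P_2 = 0.5550 × 0.6978 = 0.38732

0.3873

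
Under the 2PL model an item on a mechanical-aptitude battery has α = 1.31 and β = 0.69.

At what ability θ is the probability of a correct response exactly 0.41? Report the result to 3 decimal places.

P(θ) = 1 / (1 + exp(−α(θ − β)))
logit = ln(0.4100/0.5900) = -0.3640
θ = β + logit/(α) = 0.69 + (-0.3640)/1.3100 = 0.4122

0.412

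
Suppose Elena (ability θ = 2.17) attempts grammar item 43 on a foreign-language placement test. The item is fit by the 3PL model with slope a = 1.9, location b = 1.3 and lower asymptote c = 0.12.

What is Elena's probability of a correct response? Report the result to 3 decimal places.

P(θ) = c + (1 − c) · 1 / (1 + exp(−a(θ − b)))
Exponent: 1.9 × (2.17 − 1.3) = 1.6530
1/(1 + e^{-1.6530}) = 0.8393
P = 0.12 + 0.88 × 0.8393 = 0.8586

0.859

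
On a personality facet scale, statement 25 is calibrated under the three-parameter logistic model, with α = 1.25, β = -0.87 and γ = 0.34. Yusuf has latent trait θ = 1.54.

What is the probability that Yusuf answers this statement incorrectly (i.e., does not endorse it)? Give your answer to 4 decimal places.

P(θ) = γ + (1 − γ) · 1 / (1 + exp(−α(θ − β)))
Exponent: 1.25 × (1.54 − (-0.87)) = 3.0125
1/(1 + e^{-3.0125}) = 0.9531
P = 0.34 + 0.66 × 0.9531 = 0.9691
P(incorrect) = 1 − 0.9691 = 0.0309

0.0309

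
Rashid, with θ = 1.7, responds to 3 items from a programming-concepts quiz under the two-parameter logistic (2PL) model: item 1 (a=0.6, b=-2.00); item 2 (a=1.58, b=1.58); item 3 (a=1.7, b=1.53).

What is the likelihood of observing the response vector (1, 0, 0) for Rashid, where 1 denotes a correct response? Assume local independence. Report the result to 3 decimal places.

P(θ) = 1 / (1 + exp(−a(θ − b)))
P_1 = 1/(1+e^{-2.2200}) = 0.9020
P_2 = 1/(1+e^{-0.1896}) = 0.5473
P_3 = 1/(1+e^{-0.2890}) = 0.5718
L = P_1 × (1−P_2) × (1−P_3) = 0.9020 × 0.4527 × 0.4282 = 0.17489

0.175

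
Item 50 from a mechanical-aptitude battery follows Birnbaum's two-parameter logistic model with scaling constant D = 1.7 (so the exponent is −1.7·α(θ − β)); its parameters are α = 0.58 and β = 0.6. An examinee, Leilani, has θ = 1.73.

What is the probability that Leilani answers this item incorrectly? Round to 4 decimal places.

0.2471

P(θ) = 1 / (1 + exp(−D·α(θ − β)))
Exponent: 1.7 × 0.58 × (1.73 − 0.6) = 1.1142
1/(1 + e^{-1.1142}) = 0.7529
P = 0.7529
P(incorrect) = 1 − 0.7529 = 0.2471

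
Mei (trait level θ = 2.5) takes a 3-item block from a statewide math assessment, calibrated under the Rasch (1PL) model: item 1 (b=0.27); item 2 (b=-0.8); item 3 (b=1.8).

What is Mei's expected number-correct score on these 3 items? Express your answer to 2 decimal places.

P(θ) = 1 / (1 + exp(−(θ − b)))
P_1 = 1/(1+e^{-2.2300}) = 0.9029
P_2 = 1/(1+e^{-3.3000}) = 0.9644
P_3 = 1/(1+e^{-0.7000}) = 0.6682
E[score] = 0.9029 + 0.9644 + 0.6682 = 2.5355

2.54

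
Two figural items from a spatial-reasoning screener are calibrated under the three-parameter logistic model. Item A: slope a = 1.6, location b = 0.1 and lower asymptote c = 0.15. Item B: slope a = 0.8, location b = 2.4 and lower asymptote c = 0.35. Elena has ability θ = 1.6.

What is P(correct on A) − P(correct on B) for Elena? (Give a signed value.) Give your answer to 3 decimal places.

0.355

P(θ) = c + (1 − c) · 1 / (1 + exp(−a(θ − b)))
P_A = 0.9293
P_B = 0.5744
P_A − P_B = 0.3549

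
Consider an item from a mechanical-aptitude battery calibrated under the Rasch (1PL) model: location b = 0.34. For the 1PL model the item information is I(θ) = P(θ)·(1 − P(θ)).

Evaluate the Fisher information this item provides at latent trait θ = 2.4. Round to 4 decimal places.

0.1003

P = 1/(1+e^{-2.0600}) = 0.8870
P(1−P) = 0.8870 × 0.1130 = 0.1003
I = P(1−P) = 0.10027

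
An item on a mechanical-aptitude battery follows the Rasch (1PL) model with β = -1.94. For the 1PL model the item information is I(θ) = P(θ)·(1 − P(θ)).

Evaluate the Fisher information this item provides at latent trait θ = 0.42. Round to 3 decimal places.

P = 1/(1+e^{-2.3600}) = 0.9137
P(1−P) = 0.9137 × 0.0863 = 0.0788
I = P(1−P) = 0.07883

0.079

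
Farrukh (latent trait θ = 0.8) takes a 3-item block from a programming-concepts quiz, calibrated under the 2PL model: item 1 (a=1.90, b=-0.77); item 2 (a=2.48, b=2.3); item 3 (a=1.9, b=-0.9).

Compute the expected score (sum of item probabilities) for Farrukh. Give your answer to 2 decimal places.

1.94

P(θ) = 1 / (1 + exp(−a(θ − b)))
P_1 = 1/(1+e^{-2.9830}) = 0.9518
P_2 = 1/(1+e^{3.7200}) = 0.0237
P_3 = 1/(1+e^{-3.2300}) = 0.9619
E[score] = 0.9518 + 0.0237 + 0.9619 = 1.9374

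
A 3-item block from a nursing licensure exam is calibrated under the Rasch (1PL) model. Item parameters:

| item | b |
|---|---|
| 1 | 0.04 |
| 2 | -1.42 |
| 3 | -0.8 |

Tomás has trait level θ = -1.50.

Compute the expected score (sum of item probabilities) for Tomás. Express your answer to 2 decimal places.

P(θ) = 1 / (1 + exp(−(θ − b)))
P_1 = 1/(1+e^{1.5400}) = 0.1765
P_2 = 1/(1+e^{0.0800}) = 0.4800
P_3 = 1/(1+e^{0.7000}) = 0.3318
E[score] = 0.1765 + 0.4800 + 0.3318 = 0.9884

0.99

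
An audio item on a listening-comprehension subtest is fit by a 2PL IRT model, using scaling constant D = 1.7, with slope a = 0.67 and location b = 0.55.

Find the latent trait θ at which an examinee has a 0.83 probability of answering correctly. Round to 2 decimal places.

P(θ) = 1 / (1 + exp(−D·a(θ − b)))
logit = ln(0.8300/0.1700) = 1.5856
θ = b + logit/(1.7·a) = 0.55 + 1.5856/1.1390 = 1.9421

1.94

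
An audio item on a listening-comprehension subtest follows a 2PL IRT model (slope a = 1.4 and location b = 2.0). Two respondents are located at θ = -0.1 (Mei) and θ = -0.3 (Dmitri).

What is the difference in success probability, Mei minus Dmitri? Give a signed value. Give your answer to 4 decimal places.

0.0118

P(θ) = 1 / (1 + exp(−a(θ − b)))
P(Mei) = 0.0502  [exponent -2.9400]
P(Dmitri) = 0.0384  [exponent -3.2200]
Difference = 0.0502 − 0.0384 = 0.0118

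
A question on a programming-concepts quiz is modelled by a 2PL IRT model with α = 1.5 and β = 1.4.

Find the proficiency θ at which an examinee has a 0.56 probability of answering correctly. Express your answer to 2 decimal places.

1.56

P(θ) = 1 / (1 + exp(−α(θ − β)))
logit = ln(0.5600/0.4400) = 0.2412
θ = β + logit/(α) = 1.4 + 0.2412/1.5000 = 1.5608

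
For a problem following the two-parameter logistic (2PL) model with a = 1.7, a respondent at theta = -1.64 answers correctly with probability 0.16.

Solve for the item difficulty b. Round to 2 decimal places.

P(theta) = 1 / (1 + exp(−a(theta − b)))
logit(0.16) = ln(0.16/0.84) = -1.6582
b = theta − logit/(a) = -1.64 − (-1.6582)/1.7000 = -0.6646

-0.66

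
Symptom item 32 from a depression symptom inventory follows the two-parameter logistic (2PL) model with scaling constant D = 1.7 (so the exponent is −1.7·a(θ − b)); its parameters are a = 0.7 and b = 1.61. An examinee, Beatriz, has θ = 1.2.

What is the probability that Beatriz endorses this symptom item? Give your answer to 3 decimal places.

0.380

P(θ) = 1 / (1 + exp(−D·a(θ − b)))
Exponent: 1.7 × 0.7 × (1.2 − 1.61) = -0.4879
1/(1 + e^{0.4879}) = 0.3804
P = 0.3804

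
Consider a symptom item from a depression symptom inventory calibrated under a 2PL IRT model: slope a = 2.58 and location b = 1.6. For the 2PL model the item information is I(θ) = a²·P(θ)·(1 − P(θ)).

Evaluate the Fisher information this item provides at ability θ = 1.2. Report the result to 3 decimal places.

P = 1/(1+e^{1.0320}) = 0.2627
P(1−P) = 0.2627 × 0.7373 = 0.1937
I = a² × P(1−P) = 2.58² × 0.1937 = 1.28926

1.289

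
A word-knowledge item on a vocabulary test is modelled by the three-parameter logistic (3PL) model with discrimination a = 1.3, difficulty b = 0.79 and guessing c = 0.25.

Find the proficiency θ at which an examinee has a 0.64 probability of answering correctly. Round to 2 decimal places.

0.85

P(θ) = c + (1 − c) · 1 / (1 + exp(−a(θ − b)))
Remove guessing floor: (0.64 − 0.25)/(1 − 0.25) = 0.5200
logit = ln(0.5200/0.4800) = 0.0800
θ = b + logit/(a) = 0.79 + 0.0800/1.3000 = 0.8516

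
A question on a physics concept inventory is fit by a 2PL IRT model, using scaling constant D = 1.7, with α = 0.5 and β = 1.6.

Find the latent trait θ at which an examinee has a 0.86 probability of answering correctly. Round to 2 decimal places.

3.74

P(θ) = 1 / (1 + exp(−D·α(θ − β)))
logit = ln(0.8600/0.1400) = 1.8153
θ = β + logit/(1.7·α) = 1.6 + 1.8153/0.8500 = 3.7356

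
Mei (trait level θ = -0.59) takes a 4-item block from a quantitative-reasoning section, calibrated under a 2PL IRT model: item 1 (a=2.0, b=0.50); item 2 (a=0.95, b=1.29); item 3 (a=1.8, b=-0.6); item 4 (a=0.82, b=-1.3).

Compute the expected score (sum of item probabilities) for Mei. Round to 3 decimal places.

P(θ) = 1 / (1 + exp(−a(θ − b)))
P_1 = 1/(1+e^{2.1800}) = 0.1016
P_2 = 1/(1+e^{1.7860}) = 0.1436
P_3 = 1/(1+e^{-0.0180}) = 0.5045
P_4 = 1/(1+e^{-0.5822}) = 0.6416
E[score] = 0.1016 + 0.1436 + 0.5045 + 0.6416 = 1.3912

1.391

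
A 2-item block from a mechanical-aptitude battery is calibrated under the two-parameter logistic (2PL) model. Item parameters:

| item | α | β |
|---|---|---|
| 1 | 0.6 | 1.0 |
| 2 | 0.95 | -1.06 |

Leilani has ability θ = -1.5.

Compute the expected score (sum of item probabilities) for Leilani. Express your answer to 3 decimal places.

0.579

P(θ) = 1 / (1 + exp(−α(θ − β)))
P_1 = 1/(1+e^{1.5000}) = 0.1824
P_2 = 1/(1+e^{0.4180}) = 0.3970
E[score] = 0.1824 + 0.3970 = 0.5794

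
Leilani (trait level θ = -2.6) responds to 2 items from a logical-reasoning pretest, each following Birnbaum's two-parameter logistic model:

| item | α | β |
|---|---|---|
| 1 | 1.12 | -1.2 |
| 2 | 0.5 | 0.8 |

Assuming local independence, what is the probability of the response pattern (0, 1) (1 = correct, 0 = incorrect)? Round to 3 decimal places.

P(θ) = 1 / (1 + exp(−α(θ − β)))
P_1 = 1/(1+e^{1.5680}) = 0.1725
P_2 = 1/(1+e^{1.7000}) = 0.1545
L = (1−P_1) × P_2 = 0.8275 × 0.1545 = 0.12782

0.128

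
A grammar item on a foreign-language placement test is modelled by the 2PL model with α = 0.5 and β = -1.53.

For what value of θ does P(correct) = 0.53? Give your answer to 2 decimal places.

P(θ) = 1 / (1 + exp(−α(θ − β)))
logit = ln(0.5300/0.4700) = 0.1201
θ = β + logit/(α) = -1.53 + 0.1201/0.5000 = -1.2897

-1.29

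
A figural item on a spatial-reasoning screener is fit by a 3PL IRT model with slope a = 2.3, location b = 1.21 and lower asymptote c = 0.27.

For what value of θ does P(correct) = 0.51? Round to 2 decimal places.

0.90

P(θ) = c + (1 − c) · 1 / (1 + exp(−a(θ − b)))
Remove guessing floor: (0.51 − 0.27)/(1 − 0.27) = 0.3288
logit = ln(0.3288/0.6712) = -0.7138
θ = b + logit/(a) = 1.21 + (-0.7138)/2.3000 = 0.8997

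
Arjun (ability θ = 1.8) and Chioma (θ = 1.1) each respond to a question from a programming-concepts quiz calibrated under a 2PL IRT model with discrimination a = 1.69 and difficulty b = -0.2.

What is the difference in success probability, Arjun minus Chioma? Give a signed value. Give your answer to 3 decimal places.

0.067

P(θ) = 1 / (1 + exp(−a(θ − b)))
P(Arjun) = 0.9671  [exponent 3.3800]
P(Chioma) = 0.9000  [exponent 2.1970]
Difference = 0.9671 − 0.9000 = 0.0671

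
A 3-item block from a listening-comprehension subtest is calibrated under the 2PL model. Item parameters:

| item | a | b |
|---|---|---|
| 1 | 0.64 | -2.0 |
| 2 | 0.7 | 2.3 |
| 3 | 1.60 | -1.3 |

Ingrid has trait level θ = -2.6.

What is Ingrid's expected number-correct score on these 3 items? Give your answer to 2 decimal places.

0.55

P(θ) = 1 / (1 + exp(−a(θ − b)))
P_1 = 1/(1+e^{0.3840}) = 0.4052
P_2 = 1/(1+e^{3.4300}) = 0.0314
P_3 = 1/(1+e^{2.0800}) = 0.1111
E[score] = 0.4052 + 0.0314 + 0.1111 = 0.5476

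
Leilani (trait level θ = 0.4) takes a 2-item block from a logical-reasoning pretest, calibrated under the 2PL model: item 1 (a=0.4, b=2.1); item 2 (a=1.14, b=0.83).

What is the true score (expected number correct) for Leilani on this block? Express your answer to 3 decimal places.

0.716

P(θ) = 1 / (1 + exp(−a(θ − b)))
P_1 = 1/(1+e^{0.6800}) = 0.3363
P_2 = 1/(1+e^{0.4902}) = 0.3798
E[score] = 0.3363 + 0.3798 = 0.7161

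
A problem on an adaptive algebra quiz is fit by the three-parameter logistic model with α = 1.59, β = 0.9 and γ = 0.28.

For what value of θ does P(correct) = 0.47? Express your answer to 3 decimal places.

0.255

P(θ) = γ + (1 − γ) · 1 / (1 + exp(−α(θ − β)))
Remove guessing floor: (0.47 − 0.28)/(1 − 0.28) = 0.2639
logit = ln(0.2639/0.7361) = -1.0259
θ = β + logit/(α) = 0.9 + (-1.0259)/1.5900 = 0.2548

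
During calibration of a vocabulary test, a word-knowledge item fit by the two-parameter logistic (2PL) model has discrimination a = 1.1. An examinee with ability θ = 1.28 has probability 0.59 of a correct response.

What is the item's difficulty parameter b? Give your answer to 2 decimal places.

P(θ) = 1 / (1 + exp(−a(θ − b)))
logit(0.59) = ln(0.59/0.41) = 0.3640
b = θ − logit/(a) = 1.28 − 0.3640/1.1000 = 0.9491

0.95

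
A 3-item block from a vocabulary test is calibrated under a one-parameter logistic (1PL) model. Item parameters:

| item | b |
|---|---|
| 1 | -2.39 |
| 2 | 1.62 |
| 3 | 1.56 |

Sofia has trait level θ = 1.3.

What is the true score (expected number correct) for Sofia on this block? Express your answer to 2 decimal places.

P(θ) = 1 / (1 + exp(−(θ − b)))
P_1 = 1/(1+e^{-3.6900}) = 0.9756
P_2 = 1/(1+e^{0.3200}) = 0.4207
P_3 = 1/(1+e^{0.2600}) = 0.4354
E[score] = 0.9756 + 0.4207 + 0.4354 = 1.8317

1.83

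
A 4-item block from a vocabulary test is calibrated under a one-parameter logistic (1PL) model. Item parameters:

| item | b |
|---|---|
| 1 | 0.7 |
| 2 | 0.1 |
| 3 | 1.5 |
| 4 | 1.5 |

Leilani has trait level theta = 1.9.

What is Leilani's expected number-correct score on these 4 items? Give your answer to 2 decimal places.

2.82

P(theta) = 1 / (1 + exp(−(theta − b)))
P_1 = 1/(1+e^{-1.2000}) = 0.7685
P_2 = 1/(1+e^{-1.8000}) = 0.8581
P_3 = 1/(1+e^{-0.4000}) = 0.5987
P_4 = 1/(1+e^{-0.4000}) = 0.5987
E[score] = 0.7685 + 0.8581 + 0.5987 + 0.5987 = 2.8240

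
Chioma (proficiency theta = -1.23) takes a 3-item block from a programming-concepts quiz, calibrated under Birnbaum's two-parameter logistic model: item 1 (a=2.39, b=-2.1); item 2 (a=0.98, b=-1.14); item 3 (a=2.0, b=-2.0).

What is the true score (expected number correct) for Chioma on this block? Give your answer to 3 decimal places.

2.190

P(theta) = 1 / (1 + exp(−a(theta − b)))
P_1 = 1/(1+e^{-2.0793}) = 0.8889
P_2 = 1/(1+e^{0.0882}) = 0.4780
P_3 = 1/(1+e^{-1.5400}) = 0.8235
E[score] = 0.8889 + 0.4780 + 0.8235 = 2.1903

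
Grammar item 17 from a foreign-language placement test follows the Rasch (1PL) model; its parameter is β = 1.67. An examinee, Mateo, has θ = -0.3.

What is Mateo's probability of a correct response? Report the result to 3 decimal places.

P(θ) = 1 / (1 + exp(−(θ − β)))
Exponent: (-0.3 − 1.67) = -1.9700
1/(1 + e^{1.9700}) = 0.1224
P = 0.1224

0.122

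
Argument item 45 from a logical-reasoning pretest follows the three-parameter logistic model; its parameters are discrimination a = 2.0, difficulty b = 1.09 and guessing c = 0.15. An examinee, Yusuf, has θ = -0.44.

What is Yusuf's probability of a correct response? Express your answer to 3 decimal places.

0.188

P(θ) = c + (1 − c) · 1 / (1 + exp(−a(θ − b)))
Exponent: 2.0 × (-0.44 − 1.09) = -3.0600
1/(1 + e^{3.0600}) = 0.0448
P = 0.15 + 0.85 × 0.0448 = 0.1881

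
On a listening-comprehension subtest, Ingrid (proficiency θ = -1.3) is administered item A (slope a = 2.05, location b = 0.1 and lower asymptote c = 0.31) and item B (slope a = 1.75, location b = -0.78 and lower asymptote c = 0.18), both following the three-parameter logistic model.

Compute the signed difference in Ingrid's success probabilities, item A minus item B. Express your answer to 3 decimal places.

P(θ) = c + (1 − c) · 1 / (1 + exp(−a(θ − b)))
P_A = 0.3470
P_B = 0.4153
P_A − P_B = -0.0683

-0.068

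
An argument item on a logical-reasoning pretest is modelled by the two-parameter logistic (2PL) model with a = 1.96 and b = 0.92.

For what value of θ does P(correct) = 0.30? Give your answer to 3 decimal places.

0.488

P(θ) = 1 / (1 + exp(−a(θ − b)))
logit = ln(0.3000/0.7000) = -0.8473
θ = b + logit/(a) = 0.92 + (-0.8473)/1.9600 = 0.4877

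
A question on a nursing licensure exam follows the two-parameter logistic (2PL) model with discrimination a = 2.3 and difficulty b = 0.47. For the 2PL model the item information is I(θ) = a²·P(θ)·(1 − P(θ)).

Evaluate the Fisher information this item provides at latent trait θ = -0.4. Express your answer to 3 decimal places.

0.555

P = 1/(1+e^{2.0010}) = 0.1191
P(1−P) = 0.1191 × 0.8809 = 0.1049
I = a² × P(1−P) = 2.3² × 0.1049 = 0.55499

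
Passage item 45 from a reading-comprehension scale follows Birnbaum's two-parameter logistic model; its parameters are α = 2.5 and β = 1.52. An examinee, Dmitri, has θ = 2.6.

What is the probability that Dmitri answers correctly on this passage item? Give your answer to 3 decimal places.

0.937

P(θ) = 1 / (1 + exp(−α(θ − β)))
Exponent: 2.5 × (2.6 − 1.52) = 2.7000
1/(1 + e^{-2.7000}) = 0.9370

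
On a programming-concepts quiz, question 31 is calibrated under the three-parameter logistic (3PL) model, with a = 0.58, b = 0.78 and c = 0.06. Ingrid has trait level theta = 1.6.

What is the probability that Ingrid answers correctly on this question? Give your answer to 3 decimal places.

0.640

P(theta) = c + (1 − c) · 1 / (1 + exp(−a(theta − b)))
Exponent: 0.58 × (1.6 − 0.78) = 0.4756
1/(1 + e^{-0.4756}) = 0.6167
P = 0.06 + 0.94 × 0.6167 = 0.6397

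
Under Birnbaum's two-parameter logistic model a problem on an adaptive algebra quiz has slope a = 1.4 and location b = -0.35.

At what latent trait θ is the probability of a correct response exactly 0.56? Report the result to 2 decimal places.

-0.18

P(θ) = 1 / (1 + exp(−a(θ − b)))
logit = ln(0.5600/0.4400) = 0.2412
θ = b + logit/(a) = -0.35 + 0.2412/1.4000 = -0.1777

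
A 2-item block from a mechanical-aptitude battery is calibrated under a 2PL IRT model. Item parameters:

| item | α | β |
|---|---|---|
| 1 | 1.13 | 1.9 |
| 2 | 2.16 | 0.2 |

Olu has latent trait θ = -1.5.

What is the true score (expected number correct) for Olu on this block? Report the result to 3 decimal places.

0.046

P(θ) = 1 / (1 + exp(−α(θ − β)))
P_1 = 1/(1+e^{3.8420}) = 0.0210
P_2 = 1/(1+e^{3.6720}) = 0.0248
E[score] = 0.0210 + 0.0248 = 0.0458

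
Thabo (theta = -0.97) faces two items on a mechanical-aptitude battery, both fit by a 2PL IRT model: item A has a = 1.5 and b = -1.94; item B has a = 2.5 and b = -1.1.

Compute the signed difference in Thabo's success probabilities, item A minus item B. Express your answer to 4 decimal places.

0.2302

P(theta) = 1 / (1 + exp(−a(theta − b)))
P_A = 0.8108
P_B = 0.5805
P_A − P_B = 0.2302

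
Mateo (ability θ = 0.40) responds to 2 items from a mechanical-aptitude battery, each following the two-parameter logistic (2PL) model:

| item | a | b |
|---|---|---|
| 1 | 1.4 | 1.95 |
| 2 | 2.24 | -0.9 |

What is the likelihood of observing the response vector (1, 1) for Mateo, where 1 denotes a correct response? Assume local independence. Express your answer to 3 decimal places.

P(θ) = 1 / (1 + exp(−a(θ − b)))
P_1 = 1/(1+e^{2.1700}) = 0.1025
P_2 = 1/(1+e^{-2.9120}) = 0.9484
L = P_1 × P_2 = 0.1025 × 0.9484 = 0.09719

0.097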